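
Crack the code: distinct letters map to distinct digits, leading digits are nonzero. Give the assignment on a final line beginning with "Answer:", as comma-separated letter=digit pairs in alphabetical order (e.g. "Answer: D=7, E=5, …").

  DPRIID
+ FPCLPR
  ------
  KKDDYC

Step 1. [col 1: D + R ≡ C (mod 10)] C=9 is one option consistent with column 1 (D + R ≡ C (mod 10), carry-in 0) — take it, so C=9.
Step 2. [col 1: D + R ≡ C (mod 10)] column 1 (D + R ≡ C (mod 10), carry-in 0) doesn't pin R yet; pick R=5 and continue ⇒ R=5.
Step 3. [col 1: D + R ≡ C (mod 10)] column 1 reads D+R+carry(0)=C with R=5, C=9; with digits 5,9 already taken and all letters distinct, the only value for D is 4 ⇒ D=4.
Step 4. [col 2: I + P ≡ Y (mod 10)] Y=1 is one option consistent with column 2 (I + P ≡ Y (mod 10), carry-in 0) — take it. So Y=1.
Step 5. [col 2: I + P ≡ Y (mod 10)] several values work for I in column 2 (I + P ≡ Y (mod 10), carry-in 0); try I=3. So I=3.
Step 6. [col 2: I + P ≡ Y (mod 10)] in column 2 we have I+P≡Y with carry-in 0; given I=3, Y=1 and digits 1,3,4,5,9 already taken and all letters distinct, that pins P to 8, so P=8.
Step 7. [col 3: I + L ≡ D (mod 10)] column 3: given I=3, D=4, carry-in 1, and digits 1,3,4,5,8,9 already taken and all letters distinct, I+L≡D (mod 10) forces L=0 ⇒ L=0.
Step 8. [col 5: P + P ≡ K (mod 10)] in column 5 we have P+P≡K with carry-in 1; given P=8 and digits 0,1,3,4,5,8,9 already taken and all letters distinct, that pins K to 7 ⇒ K=7.
Step 9. [col 6: D + F ≡ K (mod 10)] from column 6 (D=4, K=7, carry-in 1, digits 0,1,3,4,5,7,8,9 already taken and all letters distinct): F must equal 2. So F=2.

Answer: C=9, D=4, F=2, I=3, K=7, L=0, P=8, R=5, Y=1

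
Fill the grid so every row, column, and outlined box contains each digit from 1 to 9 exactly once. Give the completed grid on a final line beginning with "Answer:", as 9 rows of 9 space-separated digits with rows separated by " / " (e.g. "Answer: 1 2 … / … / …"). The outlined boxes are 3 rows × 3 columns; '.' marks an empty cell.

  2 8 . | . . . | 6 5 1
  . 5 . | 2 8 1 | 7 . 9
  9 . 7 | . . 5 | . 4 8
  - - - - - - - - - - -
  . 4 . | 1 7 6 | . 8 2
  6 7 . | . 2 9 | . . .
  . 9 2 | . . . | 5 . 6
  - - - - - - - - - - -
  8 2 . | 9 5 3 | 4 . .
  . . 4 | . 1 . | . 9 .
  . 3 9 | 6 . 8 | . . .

Step 1. [r3c4∈{3}] r3c4 is down to just 3, so r3c4=3.
Step 2. [r6c6∈{4}] nothing but 4 survives at r6c6, so r6c6=4.
Step 3. [r1c3∈{3}] r1c3 has the single candidate 3 ⇒ r1c3=3.
Step 4. [r7c9∈{7}] r7c9 is down to just 7, so r7c9=7.
Step 5. [r5c3∈{1,5,8}] 8 has one home in col 3: r5c3 ⇒ r5c3=8.
Step 6. [r8c4∈{7}] nothing but 7 survives at r8c4, so r8c4=7.
Step 7. [r9c8∈{1,2}] r9c8 is the only open cell in col 8 admitting 2. So r9c8=2.
Step 8. [r6c1∈{1,3}] in box 4, 1 fits only at r6c1. So r6c1=1.
Step 9. [r8c1∈{5}] r8c1 has the single candidate 5, so r8c1=5.
Step 10. [r2c8∈{3}] nothing but 3 survives at r2c8 ⇒ r2c8=3.
Step 11. [r5c8∈{1}] r5c8 is down to just 1, so r5c8=1.
Step 12. [r5c7∈{3}] r5c7 has the single candidate 3, so r5c7=3.
Step 13. [r8c2∈{6}] r8c2 has the single candidate 6. So r8c2=6.
Step 14. [r9c5∈{4}] r9c5 is down to just 4, so r9c5=4.
Step 15. [r9c7∈{1}] r9c7 has the single candidate 1. So r9c7=1.
Step 16. [r6c4∈{8}] r6c4's peers cover all but 8. So r6c4=8.
Step 17. [r1c5∈{9}] r1c5 has the single candidate 9. So r1c5=9.
Step 18. [r4c3∈{5}] r4c3 is down to just 5, so r4c3=5.
Step 19. [r7c3∈{1}] r7c3 has the single candidate 1. So r7c3=1.
Step 20. [r2c3∈{6}] only 6 remains possible at r2c3 ⇒ r2c3=6.
Step 21. [r3c2∈{1}] nothing but 1 survives at r3c2 ⇒ r3c2=1.
Step 22. [r3c5∈{6}] r3c5 has the single candidate 6, so r3c5=6.
Step 23. [r1c4∈{4}] r1c4's peers cover all but 4 ⇒ r1c4=4.
Step 24. [r5c4∈{5}] nothing but 5 survives at r5c4. So r5c4=5.
Step 25. [r5c9∈{4}] r5c9 has the single candidate 4 ⇒ r5c9=4.
Step 26. [r6c5∈{3}] only 3 remains possible at r6c5, so r6c5=3.
Step 27. [r3c7∈{2}] r3c7 has the single candidate 2. So r3c7=2.
Step 28. [r9c1∈{7}] r9c1's peers cover all but 7. So r9c1=7.
Step 29. [r4c7∈{9}] r4c7's peers cover all but 9, so r4c7=9.
Step 30. [r1c6∈{7}] nothing but 7 survives at r1c6, so r1c6=7.
Step 31. [r8c7∈{8}] r8c7 has the single candidate 8, so r8c7=8.
Step 32. [r9c9∈{5}] r9c9 has the single candidate 5. So r9c9=5.
Step 33. [r8c9∈{3}] r8c9's peers cover all but 3 ⇒ r8c9=3.
Step 34. [r6c8∈{7}] nothing but 7 survives at r6c8, so r6c8=7.
Step 35. [r2c1∈{4}] r2c1 is down to just 4, so r2c1=4.
Step 36. [r8c6∈{2}] r8c6 has the single candidate 2 ⇒ r8c6=2.
Step 37. [r7c8∈{6}] nothing but 6 survives at r7c8. So r7c8=6.
Step 38. [r4c1∈{3}] r4c1 has the single candidate 3, so r4c1=3.

Answer: 2 8 3 4 9 7 6 5 1 / 4 5 6 2 8 1 7 3 9 / 9 1 7 3 6 5 2 4 8 / 3 4 5 1 7 6 9 8 2 / 6 7 8 5 2 9 3 1 4 / 1 9 2 8 3 4 5 7 6 / 8 2 1 9 5 3 4 6 7 / 5 6 4 7 1 2 8 9 3 / 7 3 9 6 4 8 1 2 5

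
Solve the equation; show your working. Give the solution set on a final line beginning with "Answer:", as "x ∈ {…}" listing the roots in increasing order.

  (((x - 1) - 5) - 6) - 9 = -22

Step 1. [(((x - 1) - 5) - 6) - 9 = -22] -9 is outermost — add 9 both sides. So sub: ((x - 1) - 5) - 6 = -13.
Step 2. [((x - 1) - 5) - 6 = -13] the outer -6 inverts by adding 6 ⇒ sub: (x - 1) - 5 = -7.
Step 3. [(x - 1) - 5 = -7] the outer -5 inverts by adding 5 ⇒ sub: x - 1 = -2.
Step 4. [x - 1 = -2] peel the -1: add 1 from each side, so sub: x = -1.

Answer: x ∈ {-1}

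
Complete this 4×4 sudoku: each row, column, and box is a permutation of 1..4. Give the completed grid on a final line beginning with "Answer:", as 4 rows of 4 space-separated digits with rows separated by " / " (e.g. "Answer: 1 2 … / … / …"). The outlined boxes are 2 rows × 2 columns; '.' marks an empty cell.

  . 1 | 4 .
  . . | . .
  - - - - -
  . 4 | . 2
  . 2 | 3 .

Step 1. [r3c1∈{1,3}] r3c1 is the only open cell in row 3 admitting 3 ⇒ r3c1=3.
Step 2. [r3c3∈{1}] r3c3 has the single candidate 1. So r3c3=1.
Step 3. [r2c2∈{3}] only 3 remains possible at r2c2, so r2c2=3.
Step 4. [r1c1∈{2}] r1c1's peers cover all but 2 ⇒ r1c1=2.
Step 5. [r4c4∈{4}] r4c4 is down to just 4 ⇒ r4c4=4.
Step 6. [r2c1∈{4}] r2c1 is down to just 4, so r2c1=4.
Step 7. [r2c3∈{2}] r2c3 has the single candidate 2 ⇒ r2c3=2.
Step 8. [r4c1∈{1}] r4c1 has the single candidate 1, so r4c1=1.
Step 9. [r2c4∈{1}] r2c4 has the single candidate 1 ⇒ r2c4=1.
Step 10. [r1c4∈{3}] nothing but 3 survives at r1c4. So r1c4=3.

Answer: 2 1 4 3 / 4 3 2 1 / 3 4 1 2 / 1 2 3 4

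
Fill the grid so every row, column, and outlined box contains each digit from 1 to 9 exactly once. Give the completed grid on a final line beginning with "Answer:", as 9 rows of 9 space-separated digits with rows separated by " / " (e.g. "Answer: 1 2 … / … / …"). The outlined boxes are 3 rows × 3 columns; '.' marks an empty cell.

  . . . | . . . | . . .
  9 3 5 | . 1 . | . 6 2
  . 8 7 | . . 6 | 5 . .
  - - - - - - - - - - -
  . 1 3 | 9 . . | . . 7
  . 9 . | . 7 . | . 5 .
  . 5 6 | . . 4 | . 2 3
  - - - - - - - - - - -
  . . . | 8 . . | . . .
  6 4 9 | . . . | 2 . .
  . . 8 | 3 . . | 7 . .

Step 1. [r8c5∈{5}] nothing but 5 survives at r8c5, so r8c5=5.
Step 2. [r1c8∈{1,3,4,7,8,9}] r1c8 is the only open cell in col 8 admitting 7, so r1c8=7.
Step 3. [r9c2∈{2}] r9c2's peers cover all but 2 ⇒ r9c2=2.
Step 4. [r7c3∈{1}] r7c3 has the single candidate 1 ⇒ r7c3=1.
Step 5. [r6c5∈{8}] nothing but 8 survives at r6c5 ⇒ r6c5=8.
Step 6. [r8c8∈{1,3,8}] across row 8, 3 lands solely at r8c8. So r8c8=3.
Step 7. [r1c7∈{1,3,4,8,9}] col 7 places 3 nowhere but r1c7 ⇒ r1c7=3.
Step 8. [r4c8∈{4,8}] 8 has one home in col 8: r4c8. So r4c8=8.
Step 9. [r5c4∈{1,2,6}] r5c4 is the only open cell in col 4 admitting 6, so r5c4=6.
Step 10. [r4c5∈{2}] nothing but 2 survives at r4c5 ⇒ r4c5=2.
Step 11. [r4c1∈{4}] only 4 remains possible at r4c1. So r4c1=4.
Step 12. [r1c3∈{2,4}] col 3 places 4 nowhere but r1c3, so r1c3=4.
Step 13. [r1c5∈{9}] nothing but 9 survives at r1c5. So r1c5=9.
Step 14. [r7c6∈{2,7,9}] 2 has one home in row 7: r7c6. So r7c6=2.
Step 15. [r6c4∈{1}] r6c4's peers cover all but 1. So r6c4=1.
Step 16. [r9c6∈{1,9}] in col 6, 9 fits only at r9c6 ⇒ r9c6=9.
Step 17. [r2c7∈{4,8}] across col 7, 8 lands solely at r2c7, so r2c7=8.
Step 18. [r1c9∈{1}] r1c9 has the single candidate 1. So r1c9=1.
Step 19. [r5c9∈{4}] r5c9 has the single candidate 4 ⇒ r5c9=4.
Step 20. [r3c8∈{4,9}] r3c8 is the only open cell in box 3 admitting 4, so r3c8=4.
Step 21. [r7c7∈{4,6,9}] r7c7 is the only open cell in col 7 admitting 4, so r7c7=4.
Step 22. [r1c1∈{2}] r1c1's peers cover all but 2, so r1c1=2.
Step 23. [r9c1∈{5}] nothing but 5 survives at r9c1, so r9c1=5.
Step 24. [r7c9∈{5,6,9}] row 7 places 5 nowhere but r7c9, so r7c9=5.
Step 25. [r2c6∈{7}] nothing but 7 survives at r2c6. So r2c6=7.
Step 26. [r4c6∈{5}] nothing but 5 survives at r4c6. So r4c6=5.
Step 27. [r6c1∈{7}] nothing but 7 survives at r6c1. So r6c1=7.
Step 28. [r9c5∈{4,6}] in row 9, 4 fits only at r9c5, so r9c5=4.
Step 29. [r8c9∈{8}] r8c9 is down to just 8. So r8c9=8.
Step 30. [r1c2∈{6}] only 6 remains possible at r1c2. So r1c2=6.
Step 31. [r5c1∈{8}] r5c1 is down to just 8, so r5c1=8.
Step 32. [r7c1∈{3}] nothing but 3 survives at r7c1 ⇒ r7c1=3.
Step 33. [r2c4∈{4}] r2c4 is down to just 4. So r2c4=4.
Step 34. [r5c7∈{1}] r5c7 has the single candidate 1, so r5c7=1.
Step 35. [r8c4∈{7}] only 7 remains possible at r8c4. So r8c4=7.
Step 36. [r5c3∈{2}] r5c3 is down to just 2 ⇒ r5c3=2.
Step 37. [r1c4∈{5}] r1c4 has the single candidate 5, so r1c4=5.
Step 38. [r9c8∈{1}] r9c8 has the single candidate 1 ⇒ r9c8=1.
Step 39. [r4c7∈{6}] nothing but 6 survives at r4c7. So r4c7=6.
Step 40. [r1c6∈{8}] r1c6 has the single candidate 8. So r1c6=8.
Step 41. [r9c9∈{6}] only 6 remains possible at r9c9 ⇒ r9c9=6.
Step 42. [r3c5∈{3}] r3c5's peers cover all but 3. So r3c5=3.
Step 43. [r3c9∈{9}] r3c9's peers cover all but 9. So r3c9=9.
Step 44. [r6c7∈{9}] r6c7's peers cover all but 9 ⇒ r6c7=9.
Step 45. [r5c6∈{3}] r5c6's peers cover all but 3. So r5c6=3.
Step 46. [r7c8∈{9}] nothing but 9 survives at r7c8 ⇒ r7c8=9.
Step 47. [r3c1∈{1}] only 1 remains possible at r3c1, so r3c1=1.
Step 48. [r8c6∈{1}] r8c6 is down to just 1 ⇒ r8c6=1.
Step 49. [r7c2∈{7}] r7c2's peers cover all but 7, so r7c2=7.
Step 50. [r3c4∈{2}] nothing but 2 survives at r3c4 ⇒ r3c4=2.
Step 51. [r7c5∈{6}] nothing but 6 survives at r7c5. So r7c5=6.

Answer: 2 6 4 5 9 8 3 7 1 / 9 3 5 4 1 7 8 6 2 / 1 8 7 2 3 6 5 4 9 / 4 1 3 9 2 5 6 8 7 / 8 9 2 6 7 3 1 5 4 / 7 5 6 1 8 4 9 2 3 / 3 7 1 8 6 2 4 9 5 / 6 4 9 7 5 1 2 3 8 / 5 2 8 3 4 9 7 1 6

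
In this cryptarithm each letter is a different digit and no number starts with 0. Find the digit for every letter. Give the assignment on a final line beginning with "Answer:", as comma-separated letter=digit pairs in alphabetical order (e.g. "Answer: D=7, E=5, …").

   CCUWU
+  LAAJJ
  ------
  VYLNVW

Step 1. [col 1: U + J ≡ W (mod 10)] several values work for W in column 1 (U + J ≡ W (mod 10), carry-in 0); try W=9 ⇒ W=9.
Step 2. [col 1: U + J ≡ W (mod 10)] column 1 (U + J ≡ W (mod 10), carry-in 0) doesn't pin U yet; pick U=7 and continue, so U=7.
Step 3. [V] V is the leading digit of a 6-digit sum of two 5-digit numbers; the final carry is exactly 1. So V=1.
Step 4. [col 1: U + J ≡ W (mod 10)] in column 1 we have U+J≡W with carry-in 0; given U=7, W=9 and digits 1,7,9 already taken and all letters distinct, that pins J to 2. So J=2.
Step 5. [col 3: U + A ≡ N (mod 10)] column 3 (U + A ≡ N (mod 10), carry-in 1) doesn't pin N yet; pick N=6 and continue. So N=6.
Step 6. [col 3: U + A ≡ N (mod 10)] column 3 reads U+A+carry(1)=N with U=7, N=6; with digits 1,2,6,7,9 already taken and all letters distinct, the only value for A is 8, so A=8.
Step 7. [col 4: C + A ≡ L (mod 10)] no forcing yet in column 4 (carry-in 1); L=4 is free and consistent — try it. So L=4.
Step 8. [col 4: C + A ≡ L (mod 10)] in column 4 we have C+A≡L with carry-in 1; given A=8, L=4 and digits 1,2,4,6,7,8,9 already taken and all letters distinct, that pins C to 5. So C=5.
Step 9. [col 5: C + L ≡ Y (mod 10)] from column 5 (C=5, L=4, carry-in 1, digits 1,2,4,5,6,7,8,9 already taken and all letters distinct): Y must equal 0. So Y=0.

Answer: A=8, C=5, J=2, L=4, N=6, U=7, V=1, W=9, Y=0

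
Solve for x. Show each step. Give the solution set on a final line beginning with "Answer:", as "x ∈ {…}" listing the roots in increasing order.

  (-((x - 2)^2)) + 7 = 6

Step 1. [(-((x - 2)^2)) + 7 = 6] the outer +7 inverts by subtracting 7, so sub: -((x - 2)^2) = -1.
Step 2. [-((x - 2)^2) = -1] flip signs both sides, so neg: (x - 2)^2 = 1.
Step 3. [(x - 2)^2 = 1] 1 ≥ 0, LHS is (·)² — take ±√. So sqrt: x - 2 = 1 or -1.
Step 4. [x - 2 = 1 or -1] peel the -2: add 2 from each side. So sub: x = 3 or 1.

Answer: x ∈ {1, 3}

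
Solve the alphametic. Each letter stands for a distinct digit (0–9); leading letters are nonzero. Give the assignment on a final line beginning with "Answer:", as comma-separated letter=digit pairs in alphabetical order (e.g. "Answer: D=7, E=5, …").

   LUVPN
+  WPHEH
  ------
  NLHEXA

Step 1. [col 1: N + H ≡ A (mod 10)] N=1 is one option consistent with column 1 (N + H ≡ A (mod 10), carry-in 0) — take it. So N=1.
Step 2. [col 1: N + H ≡ A (mod 10)] H=4 is one option consistent with column 1 (N + H ≡ A (mod 10), carry-in 0) — take it, so H=4.
Step 3. [col 1: N + H ≡ A (mod 10)] column 1 reads N+H+carry(0)=A with N=1, H=4; with digits 1,4 already taken and all letters distinct, the only value for A is 5. So A=5.
Step 4. [col 2: P + E ≡ X (mod 10)] P=7 is one option consistent with column 2 (P + E ≡ X (mod 10), carry-in 0) — take it ⇒ P=7.
Step 5. [col 2: P + E ≡ X (mod 10)] no forcing yet in column 2 (carry-in 0); X=0 is free and consistent — try it, so X=0.
Step 6. [col 2: P + E ≡ X (mod 10)] column 2 reads P+E+carry(0)=X with P=7, X=0; with digits 0,1,4,5,7 already taken and all letters distinct, the only value for E is 3. So E=3.
Step 7. [col 3: V + H ≡ E (mod 10)] column 3 reads V+H+carry(1)=E with H=4, E=3; with digits 0,1,3,4,5,7 already taken and all letters distinct, the only value for V is 8. So V=8.
Step 8. [col 4: U + P ≡ H (mod 10)] column 4: given P=7, H=4, carry-in 1, and digits 0,1,3,4,5,7,8 already taken and all letters distinct, U+P≡H (mod 10) forces U=6. So U=6.
Step 9. [col 5: L + W ≡ L (mod 10)] column 5: given nothing yet, carry-in 1, and digits 0,1,3,4,5,6,7,8 already taken and all letters distinct, L+W≡L (mod 10) forces W=9. So W=9.
Step 10. [col 5: L + W ≡ L (mod 10)] column 5: given W=9, carry-in 1, and digits 0,1,3,4,5,6,7,8,9 already taken and all letters distinct, L+W≡L (mod 10) forces L=2 ⇒ L=2.

Answer: A=5, E=3, H=4, L=2, N=1, P=7, U=6, V=8, W=9, X=0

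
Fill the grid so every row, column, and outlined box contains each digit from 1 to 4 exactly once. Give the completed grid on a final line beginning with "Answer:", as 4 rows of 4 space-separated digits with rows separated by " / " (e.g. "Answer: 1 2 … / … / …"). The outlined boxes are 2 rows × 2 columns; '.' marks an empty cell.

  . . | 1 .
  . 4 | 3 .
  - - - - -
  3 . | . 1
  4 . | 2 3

Step 1. [r1c1∈{2}] r1c1's peers cover all but 2. So r1c1=2.
Step 2. [r4c2∈{1}] r4c2's peers cover all but 1. So r4c2=1.
Step 3. [r1c4∈{4}] r1c4 is down to just 4. So r1c4=4.
Step 4. [r2c1∈{1}] r2c1 is down to just 1 ⇒ r2c1=1.
Step 5. [r1c2∈{3}] r1c2 is down to just 3. So r1c2=3.
Step 6. [r2c4∈{2}] only 2 remains possible at r2c4, so r2c4=2.
Step 7. [r3c2∈{2}] nothing but 2 survives at r3c2, so r3c2=2.
Step 8. [r3c3∈{4}] only 4 remains possible at r3c3 ⇒ r3c3=4.

Answer: 2 3 1 4 / 1 4 3 2 / 3 2 4 1 / 4 1 2 3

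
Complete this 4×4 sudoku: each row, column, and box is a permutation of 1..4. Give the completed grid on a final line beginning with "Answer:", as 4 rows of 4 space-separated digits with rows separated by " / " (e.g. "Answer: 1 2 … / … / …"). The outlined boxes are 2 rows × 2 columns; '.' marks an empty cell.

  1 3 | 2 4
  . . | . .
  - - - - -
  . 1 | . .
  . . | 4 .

Step 1. [r4c2∈{2}] nothing but 2 survives at r4c2, so r4c2=2.
Step 2. [r3c3∈{3}] only 3 remains possible at r3c3. So r3c3=3.
Step 3. [r2c2∈{4}] r2c2 has the single candidate 4, so r2c2=4.
Step 4. [r4c4∈{1}] nothing but 1 survives at r4c4. So r4c4=1.
Step 5. [r4c1∈{3}] r4c1 has the single candidate 3, so r4c1=3.
Step 6. [r2c3∈{1}] r2c3 has the single candidate 1 ⇒ r2c3=1.
Step 7. [r2c1∈{2}] r2c1 is down to just 2. So r2c1=2.
Step 8. [r3c4∈{2}] r3c4 has the single candidate 2. So r3c4=2.
Step 9. [r2c4∈{3}] only 3 remains possible at r2c4 ⇒ r2c4=3.
Step 10. [r3c1∈{4}] only 4 remains possible at r3c1 ⇒ r3c1=4.

Answer: 1 3 2 4 / 2 4 1 3 / 4 1 3 2 / 3 2 4 1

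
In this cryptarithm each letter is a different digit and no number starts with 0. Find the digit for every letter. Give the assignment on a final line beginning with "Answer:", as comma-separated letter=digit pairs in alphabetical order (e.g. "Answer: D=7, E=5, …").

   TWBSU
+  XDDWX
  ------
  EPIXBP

Step 1. [col 1: U + X ≡ P (mod 10)] column 1 (U + X ≡ P (mod 10), carry-in 0) doesn't pin P yet; pick P=5 and continue. So P=5.
Step 2. [E] the sum has 6 digits but both addends have 5; that extra leading digit E is the final carry, namely 1, so E=1.
Step 3. [col 1: U + X ≡ P (mod 10)] no forcing yet in column 1 (carry-in 0); X=6 is free and consistent — try it ⇒ X=6.
Step 4. [col 1: U + X ≡ P (mod 10)] in column 1 we have U+X≡P with carry-in 0; given X=6, P=5 and digits 1,5,6 already taken and all letters distinct, that pins U to 9. So U=9.
Step 5. [col 2: S + W ≡ B (mod 10)] W=7 is one option consistent with column 2 (S + W ≡ B (mod 10), carry-in 1) — take it, so W=7.
Step 6. [col 2: S + W ≡ B (mod 10)] S=4 is one option consistent with column 2 (S + W ≡ B (mod 10), carry-in 1) — take it, so S=4.
Step 7. [col 2: S + W ≡ B (mod 10)] column 2: given S=4, W=7, carry-in 1, and digits 1,4,5,6,7,9 already taken and all letters distinct, S+W≡B (mod 10) forces B=2 ⇒ B=2.
Step 8. [col 3: B + D ≡ X (mod 10)] column 3 reads B+D+carry(1)=X with B=2, X=6; with digits 1,2,4,5,6,7,9 already taken and all letters distinct, the only value for D is 3, so D=3.
Step 9. [col 4: W + D ≡ I (mod 10)] column 4: given W=7, D=3, carry-in 0, and digits 1,2,3,4,5,6,7,9 already taken and all letters distinct, W+D≡I (mod 10) forces I=0. So I=0.
Step 10. [col 5: T + X ≡ P (mod 10)] from column 5 (X=6, P=5, carry-in 1, digits 0,1,2,3,4,5,6,7,9 already taken and all letters distinct): T must equal 8, so T=8.

Answer: B=2, D=3, E=1, I=0, P=5, S=4, T=8, U=9, W=7, X=6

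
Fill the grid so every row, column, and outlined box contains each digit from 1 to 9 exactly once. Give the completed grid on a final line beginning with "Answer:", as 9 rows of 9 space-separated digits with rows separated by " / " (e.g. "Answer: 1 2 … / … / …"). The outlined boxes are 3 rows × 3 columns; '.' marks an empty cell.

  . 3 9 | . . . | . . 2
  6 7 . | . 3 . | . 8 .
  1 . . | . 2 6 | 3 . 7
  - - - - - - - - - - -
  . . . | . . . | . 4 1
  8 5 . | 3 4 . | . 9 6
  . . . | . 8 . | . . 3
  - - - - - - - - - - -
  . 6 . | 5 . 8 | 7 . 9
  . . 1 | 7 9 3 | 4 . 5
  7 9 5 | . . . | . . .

Step 1. [r4c2∈{2}] r4c2 is down to just 2, so r4c2=2.
Step 2. [r5c6∈{1,2,7}] r5c6 is the only open cell in row 5 admitting 1. So r5c6=1.
Step 3. [r3c4∈{4,8,9}] in row 3, 9 fits only at r3c4, so r3c4=9.
Step 4. [r1c1∈{4,5}] 5 has one home in col 1: r1c1. So r1c1=5.
Step 5. [r4c5∈{5,6,7}] across col 5, 5 lands solely at r4c5. So r4c5=5.
Step 6. [r6c8∈{2,5,7}] col 8 places 7 nowhere but r6c8, so r6c8=7.
Step 7. [r7c5∈{1}] r7c5 has the single candidate 1, so r7c5=1.
Step 8. [r9c8∈{1,2,3,6}] across row 9, 3 lands solely at r9c8 ⇒ r9c8=3.
Step 9. [r9c7∈{1,2,6,8}] in row 9, 1 fits only at r9c7, so r9c7=1.
Step 10. [r8c1∈{2}] r8c1 has the single candidate 2, so r8c1=2.
Step 11. [r2c9∈{4}] nothing but 4 survives at r2c9 ⇒ r2c9=4.
Step 12. [r4c4∈{6}] r4c4's peers cover all but 6 ⇒ r4c4=6.
Step 13. [r4c6∈{7,9}] in box 5, 7 fits only at r4c6, so r4c6=7.
Step 14. [r6c4∈{2}] r6c4 is down to just 2, so r6c4=2.
Step 15. [r4c3∈{3}] r4c3's peers cover all but 3 ⇒ r4c3=3.
Step 16. [r7c3∈{4}] r7c3's peers cover all but 4. So r7c3=4.
Step 17. [r6c1∈{4,9}] col 1 places 4 nowhere but r6c1 ⇒ r6c1=4.
Step 18. [r1c8∈{1,6}] across col 8, 1 lands solely at r1c8, so r1c8=1.
Step 19. [r1c6∈{4}] r1c6 has the single candidate 4, so r1c6=4.
Step 20. [r6c7∈{5}] r6c7's peers cover all but 5, so r6c7=5.
Step 21. [r8c2∈{8}] r8c2 is down to just 8 ⇒ r8c2=8.
Step 22. [r4c7∈{8}] r4c7's peers cover all but 8, so r4c7=8.
Step 23. [r9c5∈{6}] nothing but 6 survives at r9c5 ⇒ r9c5=6.
Step 24. [r5c3∈{7}] nothing but 7 survives at r5c3. So r5c3=7.
Step 25. [r6c2∈{1}] nothing but 1 survives at r6c2, so r6c2=1.
Step 26. [r1c7∈{6}] r1c7's peers cover all but 6 ⇒ r1c7=6.
Step 27. [r6c6∈{9}] r6c6 is down to just 9, so r6c6=9.
Step 28. [r2c4∈{1}] r2c4's peers cover all but 1, so r2c4=1.
Step 29. [r9c6∈{2}] only 2 remains possible at r9c6, so r9c6=2.
Step 30. [r1c4∈{8}] only 8 remains possible at r1c4, so r1c4=8.
Step 31. [r9c9∈{8}] r9c9 is down to just 8. So r9c9=8.
Step 32. [r6c3∈{6}] r6c3's peers cover all but 6 ⇒ r6c3=6.
Step 33. [r3c3∈{8}] r3c3 is down to just 8. So r3c3=8.
Step 34. [r3c8∈{5}] r3c8's peers cover all but 5, so r3c8=5.
Step 35. [r8c8∈{6}] only 6 remains possible at r8c8, so r8c8=6.
Step 36. [r2c3∈{2}] only 2 remains possible at r2c3. So r2c3=2.
Step 37. [r5c7∈{2}] r5c7 is down to just 2 ⇒ r5c7=2.
Step 38. [r7c1∈{3}] r7c1 is down to just 3. So r7c1=3.
Step 39. [r1c5∈{7}] r1c5 has the single candidate 7, so r1c5=7.
Step 40. [r2c6∈{5}] nothing but 5 survives at r2c6, so r2c6=5.
Step 41. [r4c1∈{9}] only 9 remains possible at r4c1. So r4c1=9.
Step 42. [r9c4∈{4}] r9c4's peers cover all but 4, so r9c4=4.
Step 43. [r3c2∈{4}] r3c2's peers cover all but 4. So r3c2=4.
Step 44. [r7c8∈{2}] r7c8's peers cover all but 2. So r7c8=2.
Step 45. [r2c7∈{9}] r2c7 has the single candidate 9. So r2c7=9.

Answer: 5 3 9 8 7 4 6 1 2 / 6 7 2 1 3 5 9 8 4 / 1 4 8 9 2 6 3 5 7 / 9 2 3 6 5 7 8 4 1 / 8 5 7 3 4 1 2 9 6 / 4 1 6 2 8 9 5 7 3 / 3 6 4 5 1 8 7 2 9 / 2 8 1 7 9 3 4 6 5 / 7 9 5 4 6 2 1 3 8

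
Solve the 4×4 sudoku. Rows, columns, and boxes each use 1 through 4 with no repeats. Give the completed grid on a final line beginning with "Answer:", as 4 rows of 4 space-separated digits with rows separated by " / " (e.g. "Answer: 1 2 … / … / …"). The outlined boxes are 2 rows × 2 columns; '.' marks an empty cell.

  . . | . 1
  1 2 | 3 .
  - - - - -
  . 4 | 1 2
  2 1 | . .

Step 1. [r4c3∈{4}] r4c3's peers cover all but 4. So r4c3=4.
Step 2. [r1c2∈{3}] r1c2 has the single candidate 3, so r1c2=3.
Step 3. [r4c4∈{3}] r4c4's peers cover all but 3 ⇒ r4c4=3.
Step 4. [r3c1∈{3}] r3c1 has the single candidate 3 ⇒ r3c1=3.
Step 5. [r2c4∈{4}] r2c4 is down to just 4. So r2c4=4.
Step 6. [r1c1∈{4}] r1c1 is down to just 4, so r1c1=4.
Step 7. [r1c3∈{2}] r1c3's peers cover all but 2 ⇒ r1c3=2.

Answer: 4 3 2 1 / 1 2 3 4 / 3 4 1 2 / 2 1 4 3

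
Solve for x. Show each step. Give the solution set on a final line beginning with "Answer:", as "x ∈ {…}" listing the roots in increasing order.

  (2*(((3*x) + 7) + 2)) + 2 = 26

Step 1. [(2*(((3*x) + 7) + 2)) + 2 = 26] the outer +2 inverts by subtracting 2 ⇒ sub: 2*(((3*x) + 7) + 2) = 24.
Step 2. [2*(((3*x) + 7) + 2) = 24] 2·(inner) — divide through by 2. So div: ((3*x) + 7) + 2 = 12.
Step 3. [((3*x) + 7) + 2 = 12] 2 comes off first (subtract 2). So sub: (3*x) + 7 = 10.
Step 4. [(3*x) + 7 = 10] subtract 7: x sits inside (… + 7) ⇒ sub: 3*x = 3.
Step 5. [3*x = 3] leading coefficient 3: divide by 3, so div: x = 1.

Answer: x ∈ {1}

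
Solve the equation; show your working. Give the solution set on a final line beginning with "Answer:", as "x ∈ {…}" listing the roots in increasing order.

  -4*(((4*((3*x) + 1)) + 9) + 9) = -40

Step 1. [-4*(((4*((3*x) + 1)) + 9) + 9) = -40] divide by the outer -4 ⇒ div: ((4*((3*x) + 1)) + 9) + 9 = 10.
Step 2. [((4*((3*x) + 1)) + 9) + 9 = 10] 9 comes off first (subtract 9) ⇒ sub: (4*((3*x) + 1)) + 9 = 1.
Step 3. [(4*((3*x) + 1)) + 9 = 1] peel the +9: subtract 9 from each side, so sub: 4*((3*x) + 1) = -8.
Step 4. [4*((3*x) + 1) = -8] 4·(inner) — divide through by 4 ⇒ div: (3*x) + 1 = -2.
Step 5. [(3*x) + 1 = -2] 1 comes off first (subtract 1) ⇒ sub: 3*x = -3.
Step 6. [3*x = -3] 3·(inner) — divide through by 3. So div: x = -1.

Answer: x ∈ {-1}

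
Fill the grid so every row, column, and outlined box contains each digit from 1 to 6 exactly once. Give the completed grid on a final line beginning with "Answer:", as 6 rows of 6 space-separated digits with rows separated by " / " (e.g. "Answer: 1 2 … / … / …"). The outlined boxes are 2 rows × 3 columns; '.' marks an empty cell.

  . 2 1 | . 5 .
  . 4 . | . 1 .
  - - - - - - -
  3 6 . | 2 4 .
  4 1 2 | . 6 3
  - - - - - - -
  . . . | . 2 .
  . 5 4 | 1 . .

Step 1. [r1c1∈{6}] r1c1 has the single candidate 6. So r1c1=6.
Step 2. [r2c3∈{3,5}] across box 1, 3 lands solely at r2c3. So r2c3=3.
Step 3. [r6c6∈{6}] r6c6 is down to just 6 ⇒ r6c6=6.
Step 4. [r1c6∈{4}] r1c6 is down to just 4 ⇒ r1c6=4.
Step 5. [r5c4∈{3,4,5}] in row 5, 4 fits only at r5c4 ⇒ r5c4=4.
Step 6. [r3c6∈{1,5}] row 3 places 1 nowhere but r3c6. So r3c6=1.
Step 7. [r4c4∈{5}] r4c4's peers cover all but 5. So r4c4=5.
Step 8. [r2c6∈{2}] r2c6's peers cover all but 2, so r2c6=2.
Step 9. [r5c6∈{5}] r5c6's peers cover all but 5. So r5c6=5.
Step 10. [r2c4∈{6}] r2c4 has the single candidate 6. So r2c4=6.
Step 11. [r6c5∈{3}] only 3 remains possible at r6c5 ⇒ r6c5=3.
Step 12. [r5c2∈{3}] r5c2 is down to just 3, so r5c2=3.
Step 13. [r1c4∈{3}] r1c4 has the single candidate 3. So r1c4=3.
Step 14. [r3c3∈{5}] r3c3 is down to just 5 ⇒ r3c3=5.
Step 15. [r2c1∈{5}] r2c1 is down to just 5, so r2c1=5.
Step 16. [r5c1∈{1}] r5c1's peers cover all but 1, so r5c1=1.
Step 17. [r6c1∈{2}] nothing but 2 survives at r6c1. So r6c1=2.
Step 18. [r5c3∈{6}] r5c3's peers cover all but 6, so r5c3=6.

Answer: 6 2 1 3 5 4 / 5 4 3 6 1 2 / 3 6 5 2 4 1 / 4 1 2 5 6 3 / 1 3 6 4 2 5 / 2 5 4 1 3 6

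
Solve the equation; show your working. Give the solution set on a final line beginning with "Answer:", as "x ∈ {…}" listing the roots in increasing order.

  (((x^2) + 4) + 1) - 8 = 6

Step 1. [(((x^2) + 4) + 1) - 8 = 6] peel the -8: add 8 from each side ⇒ sub: ((x^2) + 4) + 1 = 14.
Step 2. [((x^2) + 4) + 1 = 14] +1 is outermost — subtract 1 both sides ⇒ sub: (x^2) + 4 = 13.
Step 3. [(x^2) + 4 = 13] the outer +4 inverts by subtracting 4, so sub: x^2 = 9.
Step 4. [x^2 = 9] LHS squared, RHS 9 ≥ 0: apply √ (±). So sqrt: x = 3 or -3.

Answer: x ∈ {-3, 3}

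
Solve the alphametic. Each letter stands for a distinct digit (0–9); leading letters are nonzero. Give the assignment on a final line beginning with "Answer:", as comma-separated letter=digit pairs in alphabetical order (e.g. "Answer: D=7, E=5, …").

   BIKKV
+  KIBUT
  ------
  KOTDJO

Step 1. [col 1: V + T ≡ O (mod 10)] column 1 (V + T ≡ O (mod 10), carry-in 0) doesn't pin T yet; pick T=4 and continue. So T=4.
Step 2. [col 1: V + T ≡ O (mod 10)] column 1 (V + T ≡ O (mod 10), carry-in 0) doesn't pin O yet; pick O=0 and continue ⇒ O=0.
Step 3. [col 1: V + T ≡ O (mod 10)] from column 1 (T=4, O=0, carry-in 0, digits 0,4 already taken and all letters distinct): V must equal 6. So V=6.
Step 4. [col 2: K + U ≡ J (mod 10)] several values work for U in column 2 (K + U ≡ J (mod 10), carry-in 1); try U=3, so U=3.
Step 5. [col 2: K + U ≡ J (mod 10)] no forcing yet in column 2 (carry-in 1); K=1 is free and consistent — try it, so K=1.
Step 6. [col 2: K + U ≡ J (mod 10)] from column 2 (K=1, U=3, carry-in 1, digits 0,1,3,4,6 already taken and all letters distinct): J must equal 5. So J=5.
Step 7. [col 3: K + B ≡ D (mod 10)] several values work for B in column 3 (K + B ≡ D (mod 10), carry-in 0); try B=8 ⇒ B=8.
Step 8. [col 3: K + B ≡ D (mod 10)] in column 3 we have K+B≡D with carry-in 0; given K=1, B=8 and digits 0,1,3,4,5,6,8 already taken and all letters distinct, that pins D to 9. So D=9.
Step 9. [col 4: I + I ≡ T (mod 10)] I=7 is one option consistent with column 4 (I + I ≡ T (mod 10), carry-in 0) — take it ⇒ I=7.

Answer: B=8, D=9, I=7, J=5, K=1, O=0, T=4, U=3, V=6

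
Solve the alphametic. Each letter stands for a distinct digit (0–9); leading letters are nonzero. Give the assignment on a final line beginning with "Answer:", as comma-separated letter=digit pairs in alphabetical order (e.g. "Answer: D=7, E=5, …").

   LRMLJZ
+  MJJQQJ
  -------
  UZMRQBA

Step 1. [col 1: Z + J ≡ A (mod 10)] J=4 is one option consistent with column 1 (Z + J ≡ A (mod 10), carry-in 0) — take it ⇒ J=4.
Step 2. [col 1: Z + J ≡ A (mod 10)] Z=6 is one option consistent with column 1 (Z + J ≡ A (mod 10), carry-in 0) — take it ⇒ Z=6.
Step 3. [U] the sum has 7 digits but both addends have 6; that extra leading digit U is the final carry, namely 1 ⇒ U=1.
Step 4. [col 1: Z + J ≡ A (mod 10)] column 1: given Z=6, J=4, carry-in 0, and digits 1,4,6 already taken and all letters distinct, Z+J≡A (mod 10) forces A=0 ⇒ A=0.
Step 5. [col 2: J + Q ≡ B (mod 10)] no forcing yet in column 2 (carry-in 1); B=3 is free and consistent — try it. So B=3.
Step 6. [col 2: J + Q ≡ B (mod 10)] column 2 reads J+Q+carry(1)=B with J=4, B=3; with digits 0,1,3,4,6 already taken and all letters distinct, the only value for Q is 8 ⇒ Q=8.
Step 7. [col 3: L + Q ≡ Q (mod 10)] in column 3 we have L+Q≡Q with carry-in 1; given Q=8 and digits 0,1,3,4,6,8 already taken and all letters distinct, that pins L to 9. So L=9.
Step 8. [col 4: M + J ≡ R (mod 10)] no forcing yet in column 4 (carry-in 1); M=7 is free and consistent — try it, so M=7.
Step 9. [col 4: M + J ≡ R (mod 10)] column 4: given M=7, J=4, carry-in 1, and digits 0,1,3,4,6,7,8,9 already taken and all letters distinct, M+J≡R (mod 10) forces R=2 ⇒ R=2.

Answer: A=0, B=3, J=4, L=9, M=7, Q=8, R=2, U=1, Z=6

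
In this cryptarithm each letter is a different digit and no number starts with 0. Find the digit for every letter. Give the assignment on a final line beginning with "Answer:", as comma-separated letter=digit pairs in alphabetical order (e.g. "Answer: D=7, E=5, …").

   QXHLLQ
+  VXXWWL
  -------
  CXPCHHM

Step 1. [col 1: Q + L ≡ M (mod 10)] column 1 (Q + L ≡ M (mod 10), carry-in 0) doesn't pin L yet; pick L=3 and continue, so L=3.
Step 2. [col 1: Q + L ≡ M (mod 10)] several values work for Q in column 1 (Q + L ≡ M (mod 10), carry-in 0); try Q=4, so Q=4.
Step 3. [C] C is the leading digit of a 7-digit sum of two 6-digit numbers; the final carry is exactly 1. So C=1.
Step 4. [col 1: Q + L ≡ M (mod 10)] column 1 reads Q+L+carry(0)=M with Q=4, L=3; with digits 1,3,4 already taken and all letters distinct, the only value for M is 7. So M=7.
Step 5. [col 2: L + W ≡ H (mod 10)] several values work for W in column 2 (L + W ≡ H (mod 10), carry-in 0); try W=6, so W=6.
Step 6. [col 2: L + W ≡ H (mod 10)] column 2: given L=3, W=6, carry-in 0, and digits 1,3,4,6,7 already taken and all letters distinct, L+W≡H (mod 10) forces H=9 ⇒ H=9.
Step 7. [col 4: H + X ≡ C (mod 10)] from column 4 (H=9, C=1, carry-in 0, digits 1,3,4,6,7,9 already taken and all letters distinct): X must equal 2. So X=2.
Step 8. [col 5: X + X ≡ P (mod 10)] column 5 reads X+X+carry(1)=P with X=2; with digits 1,2,3,4,6,7,9 already taken and all letters distinct, the only value for P is 5, so P=5.
Step 9. [col 6: Q + V ≡ X (mod 10)] column 6: given Q=4, X=2, carry-in 0, and digits 1,2,3,4,5,6,7,9 already taken and all letters distinct, Q+V≡X (mod 10) forces V=8 ⇒ V=8.

Answer: C=1, H=9, L=3, M=7, P=5, Q=4, V=8, W=6, X=2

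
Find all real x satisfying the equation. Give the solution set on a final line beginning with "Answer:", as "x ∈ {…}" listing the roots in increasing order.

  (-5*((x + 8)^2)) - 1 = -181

Step 1. [(-5*((x + 8)^2)) - 1 = -181] 1 comes off first (add 1). So sub: -5*((x + 8)^2) = -180.
Step 2. [-5*((x + 8)^2) = -180] LHS = -5·(…); ÷-5 both sides, so div: (x + 8)^2 = 36.
Step 3. [(x + 8)^2 = 36] LHS squared, RHS 36 ≥ 0: apply √ (±), so sqrt: x + 8 = 6 or -6.
Step 4. [x + 8 = 6 or -6] 8 comes off first (subtract 8) ⇒ sub: x = -2 or -14.

Answer: x ∈ {-14, -2}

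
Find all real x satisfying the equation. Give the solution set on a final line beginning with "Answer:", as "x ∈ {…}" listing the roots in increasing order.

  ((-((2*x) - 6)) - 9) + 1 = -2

Step 1. [((-((2*x) - 6)) - 9) + 1 = -2] peel the +1: subtract 1 from each side. So sub: (-((2*x) - 6)) - 9 = -3.
Step 2. [(-((2*x) - 6)) - 9 = -3] -9 is outermost — add 9 both sides ⇒ sub: -((2*x) - 6) = 6.
Step 3. [-((2*x) - 6) = 6] flip signs both sides. So neg: (2*x) - 6 = -6.
Step 4. [(2*x) - 6 = -6] 2 divides every term; factor it out ⇒ factor: x - 3 = -3.
Step 5. [x - 3 = -3] peel the -3: add 3 from each side ⇒ sub: x = 0.

Answer: x ∈ {0}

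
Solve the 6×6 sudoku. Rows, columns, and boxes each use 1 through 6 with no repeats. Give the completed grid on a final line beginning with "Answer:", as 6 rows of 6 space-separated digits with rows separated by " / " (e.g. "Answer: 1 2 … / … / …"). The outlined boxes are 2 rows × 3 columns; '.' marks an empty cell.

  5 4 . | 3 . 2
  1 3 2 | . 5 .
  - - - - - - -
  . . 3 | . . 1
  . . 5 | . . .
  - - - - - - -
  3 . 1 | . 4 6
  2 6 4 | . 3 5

Step 1. [r2c4∈{4,6}] 6 has one home in row 2: r2c4. So r2c4=6.
Step 2. [r3c2∈{2}] nothing but 2 survives at r3c2 ⇒ r3c2=2.
Step 3. [r3c5∈{6}] only 6 remains possible at r3c5 ⇒ r3c5=6.
Step 4. [r3c1∈{4}] only 4 remains possible at r3c1, so r3c1=4.
Step 5. [r4c4∈{2,4}] 4 has one home in col 4: r4c4, so r4c4=4.
Step 6. [r1c3∈{6}] r1c3 has the single candidate 6. So r1c3=6.
Step 7. [r4c2∈{1}] nothing but 1 survives at r4c2. So r4c2=1.
Step 8. [r4c5∈{2}] r4c5's peers cover all but 2 ⇒ r4c5=2.
Step 9. [r3c4∈{5}] only 5 remains possible at r3c4 ⇒ r3c4=5.
Step 10. [r5c4∈{2}] r5c4 is down to just 2. So r5c4=2.
Step 11. [r4c6∈{3}] r4c6 has the single candidate 3, so r4c6=3.
Step 12. [r1c5∈{1}] only 1 remains possible at r1c5, so r1c5=1.
Step 13. [r5c2∈{5}] only 5 remains possible at r5c2, so r5c2=5.
Step 14. [r2c6∈{4}] only 4 remains possible at r2c6. So r2c6=4.
Step 15. [r6c4∈{1}] r6c4's peers cover all but 1, so r6c4=1.
Step 16. [r4c1∈{6}] r4c1's peers cover all but 6. So r4c1=6.

Answer: 5 4 6 3 1 2 / 1 3 2 6 5 4 / 4 2 3 5 6 1 / 6 1 5 4 2 3 / 3 5 1 2 4 6 / 2 6 4 1 3 5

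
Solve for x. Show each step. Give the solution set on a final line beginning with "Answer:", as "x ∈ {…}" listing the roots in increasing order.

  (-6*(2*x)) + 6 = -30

Step 1. [(-6*(2*x)) + 6 = -30] -6 divides every term; factor it out, so factor: (2*x) - 1 = 5.
Step 2. [(2*x) - 1 = 5] add 1: x sits inside (… - 1). So sub: 2*x = 6.
Step 3. [2*x = 6] 2 out front; divide by 2. So div: x = 3.

Answer: x ∈ {3}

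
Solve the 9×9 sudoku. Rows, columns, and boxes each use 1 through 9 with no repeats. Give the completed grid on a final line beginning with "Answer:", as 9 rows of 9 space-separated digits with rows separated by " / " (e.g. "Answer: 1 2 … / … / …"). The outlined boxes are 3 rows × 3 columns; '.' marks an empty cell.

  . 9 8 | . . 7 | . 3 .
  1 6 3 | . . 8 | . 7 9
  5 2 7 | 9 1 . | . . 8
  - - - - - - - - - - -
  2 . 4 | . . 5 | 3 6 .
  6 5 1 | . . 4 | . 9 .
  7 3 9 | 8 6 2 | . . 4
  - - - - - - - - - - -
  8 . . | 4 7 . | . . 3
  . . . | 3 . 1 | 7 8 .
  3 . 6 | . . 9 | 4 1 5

Step 1. [r1c4∈{2,5,6}] 6 has one home in col 4: r1c4, so r1c4=6.
Step 2. [r8c5∈{2,5}] r8c5 is the only open cell in box 8 admitting 5 ⇒ r8c5=5.
Step 3. [r1c7∈{1,2,5}] in row 1, 5 fits only at r1c7 ⇒ r1c7=5.
Step 4. [r2c7∈{2}] nothing but 2 survives at r2c7. So r2c7=2.
Step 5. [r8c3∈{2}] only 2 remains possible at r8c3, so r8c3=2.
Step 6. [r4c4∈{1,7}] in col 4, 1 fits only at r4c4 ⇒ r4c4=1.
Step 7. [r1c1∈{4}] r1c1's peers cover all but 4 ⇒ r1c1=4.
Step 8. [r7c6∈{6}] r7c6's peers cover all but 6 ⇒ r7c6=6.
Step 9. [r5c4∈{7}] nothing but 7 survives at r5c4 ⇒ r5c4=7.
Step 10. [r9c5∈{2,8}] row 9 places 8 nowhere but r9c5. So r9c5=8.
Step 11. [r6c7∈{1}] only 1 remains possible at r6c7, so r6c7=1.
Step 12. [r2c5∈{4}] r2c5 is down to just 4, so r2c5=4.
Step 13. [r5c5∈{3}] r5c5 has the single candidate 3, so r5c5=3.
Step 14. [r5c9∈{2}] nothing but 2 survives at r5c9, so r5c9=2.
Step 15. [r4c2∈{8}] r4c2's peers cover all but 8. So r4c2=8.
Step 16. [r3c8∈{4}] r3c8's peers cover all but 4, so r3c8=4.
Step 17. [r9c2∈{7}] r9c2 is down to just 7, so r9c2=7.
Step 18. [r5c7∈{8}] r5c7's peers cover all but 8. So r5c7=8.
Step 19. [r2c4∈{5}] nothing but 5 survives at r2c4 ⇒ r2c4=5.
Step 20. [r6c8∈{5}] r6c8's peers cover all but 5 ⇒ r6c8=5.
Step 21. [r8c1∈{9}] nothing but 9 survives at r8c1, so r8c1=9.
Step 22. [r7c7∈{9}] r7c7 is down to just 9 ⇒ r7c7=9.
Step 23. [r4c5∈{9}] r4c5 is down to just 9. So r4c5=9.
Step 24. [r8c9∈{6}] only 6 remains possible at r8c9. So r8c9=6.
Step 25. [r3c7∈{6}] r3c7's peers cover all but 6, so r3c7=6.
Step 26. [r1c5∈{2}] r1c5 is down to just 2. So r1c5=2.
Step 27. [r8c2∈{4}] r8c2's peers cover all but 4. So r8c2=4.
Step 28. [r1c9∈{1}] r1c9's peers cover all but 1, so r1c9=1.
Step 29. [r7c8∈{2}] only 2 remains possible at r7c8 ⇒ r7c8=2.
Step 30. [r3c6∈{3}] r3c6 has the single candidate 3, so r3c6=3.
Step 31. [r7c2∈{1}] r7c2's peers cover all but 1 ⇒ r7c2=1.
Step 32. [r9c4∈{2}] r9c4's peers cover all but 2, so r9c4=2.
Step 33. [r4c9∈{7}] r4c9 has the single candidate 7 ⇒ r4c9=7.
Step 34. [r7c3∈{5}] r7c3 has the single candidate 5, so r7c3=5.

Answer: 4 9 8 6 2 7 5 3 1 / 1 6 3 5 4 8 2 7 9 / 5 2 7 9 1 3 6 4 8 / 2 8 4 1 9 5 3 6 7 / 6 5 1 7 3 4 8 9 2 / 7 3 9 8 6 2 1 5 4 / 8 1 5 4 7 6 9 2 3 / 9 4 2 3 5 1 7 8 6 / 3 7 6 2 8 9 4 1 5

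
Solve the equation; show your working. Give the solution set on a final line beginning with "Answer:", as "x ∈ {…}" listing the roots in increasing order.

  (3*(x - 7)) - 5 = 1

Step 1. [(3*(x - 7)) - 5 = 1] -5 is outermost — add 5 both sides, so sub: 3*(x - 7) = 6.
Step 2. [3*(x - 7) = 6] 3·(inner) — divide through by 3. So div: x - 7 = 2.
Step 3. [x - 7 = 2] -7 is outermost — add 7 both sides, so sub: x = 9.

Answer: x ∈ {9}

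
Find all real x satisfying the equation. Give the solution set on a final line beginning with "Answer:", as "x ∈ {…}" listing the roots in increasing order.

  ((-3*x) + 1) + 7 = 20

Step 1. [((-3*x) + 1) + 7 = 20] the outer +7 inverts by subtracting 7. So sub: (-3*x) + 1 = 13.
Step 2. [(-3*x) + 1 = 13] +1 is outermost — subtract 1 both sides. So sub: -3*x = 12.
Step 3. [-3*x = 12] divide by the outer -3. So div: x = -4.

Answer: x ∈ {-4}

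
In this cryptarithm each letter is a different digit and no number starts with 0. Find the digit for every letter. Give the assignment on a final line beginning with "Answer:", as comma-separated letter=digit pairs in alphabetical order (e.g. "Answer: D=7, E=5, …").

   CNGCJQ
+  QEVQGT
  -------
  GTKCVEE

Step 1. [col 1: Q + T ≡ E (mod 10)] several values work for E in column 1 (Q + T ≡ E (mod 10), carry-in 0); try E=4 ⇒ E=4.
Step 2. [G] adding two 6-digit numbers gives at most 6+1 digits, and here it does — G is that final carry and must be 1, so G=1.
Step 3. [col 1: Q + T ≡ E (mod 10)] several values work for T in column 1 (Q + T ≡ E (mod 10), carry-in 0); try T=6. So T=6.
Step 4. [col 1: Q + T ≡ E (mod 10)] in column 1 we have Q+T≡E with carry-in 0; given T=6, E=4 and digits 1,4,6 already taken and all letters distinct, that pins Q to 8. So Q=8.
Step 5. [col 2: J + G ≡ E (mod 10)] column 2: given G=1, E=4, carry-in 1, and digits 1,4,6,8 already taken and all letters distinct, J+G≡E (mod 10) forces J=2 ⇒ J=2.
Step 6. [col 3: C + Q ≡ V (mod 10)] several values work for V in column 3 (C + Q ≡ V (mod 10), carry-in 0); try V=5. So V=5.
Step 7. [col 3: C + Q ≡ V (mod 10)] in column 3 we have C+Q≡V with carry-in 0; given Q=8, V=5 and digits 1,2,4,5,6,8 already taken and all letters distinct, that pins C to 7. So C=7.
Step 8. [col 5: N + E ≡ K (mod 10)] column 5 reads N+E+carry(0)=K with E=4; with digits 1,2,4,5,6,7,8 already taken and all letters distinct, the only value for N is 9, so N=9.
Step 9. [col 5: N + E ≡ K (mod 10)] column 5 reads N+E+carry(0)=K with N=9, E=4; with digits 1,2,4,5,6,7,8,9 already taken and all letters distinct, the only value for K is 3, so K=3.

Answer: C=7, E=4, G=1, J=2, K=3, N=9, Q=8, T=6, V=5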